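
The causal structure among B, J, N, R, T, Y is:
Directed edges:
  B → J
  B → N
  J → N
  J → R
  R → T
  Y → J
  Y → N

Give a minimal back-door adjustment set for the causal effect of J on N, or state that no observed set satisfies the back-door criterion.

J→N: minimal back-door set {B, Y}.

desc(J)\{J}={N,R,T}; candidates ⊆ {B,Y}.
size 0: {}; under {} J still reaches {B,N,Y} ∋ N.
size 1: {B}, {Y}; under {B} J still reaches {N,Y} ∋ N.
{B,Y}: J⊥N given {B,Y} in G with J→· removed — back-door holds.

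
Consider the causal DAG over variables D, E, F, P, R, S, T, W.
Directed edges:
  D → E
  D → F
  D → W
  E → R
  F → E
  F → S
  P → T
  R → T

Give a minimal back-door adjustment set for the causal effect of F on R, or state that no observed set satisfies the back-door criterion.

F→R: minimal back-door set {D}.

desc(F)\{F}={E,R,S,T}; candidates ⊆ {D,P,W}.
size 0: {}; under {} F still reaches {D,E,R,T,W} ∋ R.
{D}: F⊥R given {D} in G with F→· removed — back-door holds.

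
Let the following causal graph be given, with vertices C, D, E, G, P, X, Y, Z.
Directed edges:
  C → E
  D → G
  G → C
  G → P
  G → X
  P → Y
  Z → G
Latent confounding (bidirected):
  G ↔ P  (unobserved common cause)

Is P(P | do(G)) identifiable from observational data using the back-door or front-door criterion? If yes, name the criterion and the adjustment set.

desc(G)\{G}={C,E,P,X,Y}; candidates ⊆ {D,Z}.
G↔P: latent back-door arc(s) into G.
size 0: {}; under {} G still reaches {D,P,Y,Z} ∋ P.
size 1: {D}, {Z}; under {D} G still reaches {P,Y,Z} ∋ P.
size 2: {D,Z}; under {D,Z} G still reaches {P,Y} ∋ P.
G↔P cannot be blocked by any observed set — no back-door set.
No mediator lies on a directed G→…→P path.
Neither criterion identifies P(P|do(G)) in this graph.

P(P|do(G)): not identifiable (no BD/FD set).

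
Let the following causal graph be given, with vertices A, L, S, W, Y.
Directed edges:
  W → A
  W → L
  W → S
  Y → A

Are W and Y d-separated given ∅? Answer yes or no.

Yes — W ⊥ Y | ∅.

Bayes-Ball from W | ∅ reaches {A,L,S}.
Y ∉ reach(W|∅) ⇒ W ⊥ Y | ∅.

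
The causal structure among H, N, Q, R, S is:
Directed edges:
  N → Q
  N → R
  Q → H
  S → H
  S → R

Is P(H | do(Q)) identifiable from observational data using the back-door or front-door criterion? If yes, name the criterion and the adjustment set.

P(H|do(Q)): backdoor, adjust for ∅.

desc(Q)\{Q}={H}; candidates ⊆ {N,R,S}.
∅: Q⊥H given ∅ in G with Q→· removed — back-door holds.
P(H|do(Q)) = P(H|Q) — no adjustment needed.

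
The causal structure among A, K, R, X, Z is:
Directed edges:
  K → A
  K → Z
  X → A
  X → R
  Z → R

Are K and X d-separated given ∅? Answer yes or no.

Bayes-Ball from K | ∅ reaches {A,R,Z}.
X ∉ reach(K|∅) ⇒ K ⊥ X | ∅.

Yes — K ⊥ X | ∅.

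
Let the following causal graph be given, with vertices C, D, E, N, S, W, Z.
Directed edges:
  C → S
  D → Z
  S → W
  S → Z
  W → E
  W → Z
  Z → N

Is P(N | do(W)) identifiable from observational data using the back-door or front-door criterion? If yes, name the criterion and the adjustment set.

P(N|do(W)): backdoor, adjust for {S}.

desc(W)\{W}={E,N,Z}; candidates ⊆ {C,D,S}.
size 0: {}; under {} W still reaches {C,N,S,Z} ∋ N.
{S}: W⊥N given {S} in G with W→· removed — back-door holds.
P(N|do(W)) = Σ_{S} P(N|W,S)·P(S).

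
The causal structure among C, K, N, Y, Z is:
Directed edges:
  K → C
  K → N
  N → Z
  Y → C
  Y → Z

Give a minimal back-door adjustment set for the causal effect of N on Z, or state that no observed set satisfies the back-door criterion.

N→Z: minimal back-door set ∅.

desc(N)\{N}={Z}; candidates ⊆ {C,K,Y}.
∅: N⊥Z given ∅ in G with N→· removed — back-door holds.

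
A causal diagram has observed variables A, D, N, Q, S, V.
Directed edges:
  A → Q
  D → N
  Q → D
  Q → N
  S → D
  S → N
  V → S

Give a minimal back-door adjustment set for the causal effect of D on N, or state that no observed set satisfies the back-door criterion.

desc(D)\{D}={N}; candidates ⊆ {A,Q,S,V}.
size 0: {}; under {} D still reaches {A,N,Q,S,V} ∋ N.
size 1: {A}, {Q}, {S} …(+1); under {A} D still reaches {N,Q,S,V} ∋ N.
{Q,S}: D⊥N given {Q,S} in G with D→· removed — back-door holds.

D→N: minimal back-door set {Q, S}.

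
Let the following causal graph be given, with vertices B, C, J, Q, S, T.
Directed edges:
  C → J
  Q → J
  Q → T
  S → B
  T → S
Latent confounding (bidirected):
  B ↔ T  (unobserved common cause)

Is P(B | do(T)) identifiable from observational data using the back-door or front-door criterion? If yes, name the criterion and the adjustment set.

P(B|do(T)): frontdoor, adjust for {S}.

desc(T)\{T}={B,S}; candidates ⊆ {C,J,Q}.
T↔B: latent back-door arc(s) into T.
size 0: {}; under {} T still reaches {B,J,Q} ∋ B.
size 1: {C}, {J}, {Q}; under {C} T still reaches {B,J,Q} ∋ B.
size 2: {C,J}, {C,Q}, {J,Q}; under {C,J} T still reaches {B,Q} ∋ B.
T↔B cannot be blocked by any observed set — no back-door set.
{S}: (i) intercepts every directed T→B path; (ii) no back-door T→{S}; (iii) {T} blocks every back-door {S}→B. Front-door holds.
P(B|do(T)) = Σ_{S} P(S|T) Σ_{T'} P(B|S,T')P(T').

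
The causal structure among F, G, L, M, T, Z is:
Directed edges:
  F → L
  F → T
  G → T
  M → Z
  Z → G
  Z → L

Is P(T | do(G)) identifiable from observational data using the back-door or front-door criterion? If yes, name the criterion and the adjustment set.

P(T|do(G)): backdoor, adjust for ∅.

desc(G)\{G}={T}; candidates ⊆ {F,L,M,Z}.
∅: G⊥T given ∅ in G with G→· removed — back-door holds.
P(T|do(G)) = P(T|G) — no adjustment needed.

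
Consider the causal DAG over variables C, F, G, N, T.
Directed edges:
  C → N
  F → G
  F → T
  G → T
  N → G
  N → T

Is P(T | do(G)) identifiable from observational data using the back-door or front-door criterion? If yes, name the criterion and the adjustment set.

desc(G)\{G}={T}; candidates ⊆ {C,F,N}.
size 0: {}; under {} G still reaches {C,F,N,T} ∋ T.
size 1: {C}, {F}, {N}; under {C} G still reaches {F,N,T} ∋ T.
{F,N}: G⊥T given {F,N} in G with G→· removed — back-door holds.
P(T|do(G)) = Σ_{F,N} P(T|G,F,N)·P(F,N).

P(T|do(G)): backdoor, adjust for {F, N}.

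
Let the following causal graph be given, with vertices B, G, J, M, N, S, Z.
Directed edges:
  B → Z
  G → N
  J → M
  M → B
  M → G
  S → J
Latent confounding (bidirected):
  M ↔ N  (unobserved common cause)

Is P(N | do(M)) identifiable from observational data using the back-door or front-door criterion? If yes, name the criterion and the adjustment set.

P(N|do(M)): frontdoor, adjust for {G}.

desc(M)\{M}={B,G,N,Z}; candidates ⊆ {J,S}.
M↔N: latent back-door arc(s) into M.
size 0: {}; under {} M still reaches {J,N,S} ∋ N.
size 1: {J}, {S}; under {J} M still reaches {N} ∋ N.
size 2: {J,S}; under {J,S} M still reaches {N} ∋ N.
M↔N cannot be blocked by any observed set — no back-door set.
{G}: (i) intercepts every directed M→N path; (ii) no back-door M→{G}; (iii) {M} blocks every back-door {G}→N. Front-door holds.
P(N|do(M)) = Σ_{G} P(G|M) Σ_{M'} P(N|G,M')P(M').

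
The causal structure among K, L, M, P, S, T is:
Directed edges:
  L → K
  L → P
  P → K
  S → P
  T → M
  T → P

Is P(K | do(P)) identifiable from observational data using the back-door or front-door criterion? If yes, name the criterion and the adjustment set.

P(K|do(P)): backdoor, adjust for {L}.

desc(P)\{P}={K}; candidates ⊆ {L,M,S,T}.
size 0: {}; under {} P still reaches {K,L,M,S,T} ∋ K.
{L}: P⊥K given {L} in G with P→· removed — back-door holds.
P(K|do(P)) = Σ_{L} P(K|P,L)·P(L).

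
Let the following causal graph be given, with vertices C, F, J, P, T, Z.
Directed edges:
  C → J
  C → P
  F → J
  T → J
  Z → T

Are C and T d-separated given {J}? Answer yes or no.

No — C and T are d-connected given {J}.

Bayes-Ball from C | {J} reaches {F,P,T,Z}.
T ∈ reach(C|{J}) ⇒ C ⊥̸ T | {J}.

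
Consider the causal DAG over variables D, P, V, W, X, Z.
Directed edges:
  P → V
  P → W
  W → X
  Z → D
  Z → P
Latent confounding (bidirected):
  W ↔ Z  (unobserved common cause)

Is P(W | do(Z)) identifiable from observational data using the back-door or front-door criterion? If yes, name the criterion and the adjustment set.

P(W|do(Z)): frontdoor, adjust for {P}.

desc(Z)\{Z}={D,P,V,W,X}; candidates ⊆ {—}.
Z↔W: latent back-door arc(s) into Z.
size 0: {}; under {} Z still reaches {W,X} ∋ W.
Z↔W cannot be blocked by any observed set — no back-door set.
{P}: (i) intercepts every directed Z→W path; (ii) no back-door Z→{P}; (iii) {Z} blocks every back-door {P}→W. Front-door holds.
P(W|do(Z)) = Σ_{P} P(P|Z) Σ_{Z'} P(W|P,Z')P(Z').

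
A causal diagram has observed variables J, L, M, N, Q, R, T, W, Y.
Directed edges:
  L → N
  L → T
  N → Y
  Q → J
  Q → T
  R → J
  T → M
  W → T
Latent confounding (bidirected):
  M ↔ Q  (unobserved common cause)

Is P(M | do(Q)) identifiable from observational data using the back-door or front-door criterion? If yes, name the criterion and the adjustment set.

desc(Q)\{Q}={J,M,T}; candidates ⊆ {L,N,R,W,Y}.
Q↔M: latent back-door arc(s) into Q.
size 0: {}; under {} Q still reaches {M} ∋ M.
size 1: {L}, {N}, {R} …(+2); under {L} Q still reaches {M} ∋ M.
size 2: {L,N}, {L,R}, {L,W} …(+7); under {L,N} Q still reaches {M} ∋ M.
Q↔M cannot be blocked by any observed set — no back-door set.
{T}: (i) intercepts every directed Q→M path; (ii) no back-door Q→{T}; (iii) {Q} blocks every back-door {T}→M. Front-door holds.
P(M|do(Q)) = Σ_{T} P(T|Q) Σ_{Q'} P(M|T,Q')P(Q').

P(M|do(Q)): frontdoor, adjust for {T}.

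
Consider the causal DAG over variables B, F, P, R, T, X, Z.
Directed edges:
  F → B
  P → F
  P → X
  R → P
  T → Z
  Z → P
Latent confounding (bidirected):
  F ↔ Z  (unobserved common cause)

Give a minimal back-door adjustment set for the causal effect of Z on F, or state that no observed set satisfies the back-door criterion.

desc(Z)\{Z}={B,F,P,X}; candidates ⊆ {R,T}.
Z↔F: latent back-door arc(s) into Z.
size 0: {}; under {} Z still reaches {B,F,T} ∋ F.
size 1: {R}, {T}; under {R} Z still reaches {B,F,T} ∋ F.
size 2: {R,T}; under {R,T} Z still reaches {B,F} ∋ F.
Z↔F cannot be blocked by any observed set — no back-door set.

Z→F: no observed back-door set.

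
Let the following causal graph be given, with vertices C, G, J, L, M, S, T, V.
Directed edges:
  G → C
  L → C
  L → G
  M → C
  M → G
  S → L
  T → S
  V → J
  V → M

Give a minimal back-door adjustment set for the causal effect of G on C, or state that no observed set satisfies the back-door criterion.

desc(G)\{G}={C}; candidates ⊆ {J,L,M,S,T,V}.
size 0: {}; under {} G still reaches {C,J,L,M,S,T,V} ∋ C.
size 1: {J}, {L}, {M} …(+3); under {J} G still reaches {C,L,M,S,T,V} ∋ C.
{L,M}: G⊥C given {L,M} in G with G→· removed — back-door holds.

G→C: minimal back-door set {L, M}.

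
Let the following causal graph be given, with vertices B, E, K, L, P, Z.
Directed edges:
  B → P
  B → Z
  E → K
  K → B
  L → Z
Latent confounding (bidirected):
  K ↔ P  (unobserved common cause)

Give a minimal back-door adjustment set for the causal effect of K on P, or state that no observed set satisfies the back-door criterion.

K→P: no observed back-door set.

desc(K)\{K}={B,P,Z}; candidates ⊆ {E,L}.
K↔P: latent back-door arc(s) into K.
size 0: {}; under {} K still reaches {E,P} ∋ P.
size 1: {E}, {L}; under {E} K still reaches {P} ∋ P.
size 2: {E,L}; under {E,L} K still reaches {P} ∋ P.
K↔P cannot be blocked by any observed set — no back-door set.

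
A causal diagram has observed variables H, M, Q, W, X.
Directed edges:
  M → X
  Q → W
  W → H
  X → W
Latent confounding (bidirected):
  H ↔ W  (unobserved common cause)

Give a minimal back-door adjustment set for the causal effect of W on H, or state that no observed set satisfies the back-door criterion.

W→H: no observed back-door set.

desc(W)\{W}={H}; candidates ⊆ {M,Q,X}.
W↔H: latent back-door arc(s) into W.
size 0: {}; under {} W still reaches {H,M,Q,X} ∋ H.
size 1: {M}, {Q}, {X}; under {M} W still reaches {H,Q,X} ∋ H.
size 2: {M,Q}, {M,X}, {Q,X}; under {M,Q} W still reaches {H,X} ∋ H.
W↔H cannot be blocked by any observed set — no back-door set.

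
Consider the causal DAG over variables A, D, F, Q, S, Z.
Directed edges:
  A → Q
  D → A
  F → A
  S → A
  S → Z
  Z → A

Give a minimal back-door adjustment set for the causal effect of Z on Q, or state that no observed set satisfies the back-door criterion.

desc(Z)\{Z}={A,Q}; candidates ⊆ {D,F,S}.
size 0: {}; under {} Z still reaches {A,Q,S} ∋ Q.
{S}: Z⊥Q given {S} in G with Z→· removed — back-door holds.

Z→Q: minimal back-door set {S}.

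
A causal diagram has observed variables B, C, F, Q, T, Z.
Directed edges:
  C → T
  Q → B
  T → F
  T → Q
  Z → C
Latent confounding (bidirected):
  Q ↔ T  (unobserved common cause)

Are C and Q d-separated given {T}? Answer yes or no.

No — C and Q are d-connected given {T}.

Bayes-Ball from C | {T} reaches {B,Q,Z}.
Q ∈ reach(C|{T}) ⇒ C ⊥̸ Q | {T}.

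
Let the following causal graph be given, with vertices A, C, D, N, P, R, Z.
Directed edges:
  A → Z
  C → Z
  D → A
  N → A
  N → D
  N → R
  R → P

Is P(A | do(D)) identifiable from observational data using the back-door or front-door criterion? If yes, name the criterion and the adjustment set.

desc(D)\{D}={A,Z}; candidates ⊆ {C,N,P,R}.
size 0: {}; under {} D still reaches {A,N,P,R,Z} ∋ A.
{N}: D⊥A given {N} in G with D→· removed — back-door holds.
P(A|do(D)) = Σ_{N} P(A|D,N)·P(N).

P(A|do(D)): backdoor, adjust for {N}.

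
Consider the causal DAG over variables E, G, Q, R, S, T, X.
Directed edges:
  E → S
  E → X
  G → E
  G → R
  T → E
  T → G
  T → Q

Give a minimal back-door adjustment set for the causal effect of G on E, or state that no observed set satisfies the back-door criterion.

desc(G)\{G}={E,R,S,X}; candidates ⊆ {Q,T}.
size 0: {}; under {} G still reaches {E,Q,S,T,X} ∋ E.
{T}: G⊥E given {T} in G with G→· removed — back-door holds.

G→E: minimal back-door set {T}.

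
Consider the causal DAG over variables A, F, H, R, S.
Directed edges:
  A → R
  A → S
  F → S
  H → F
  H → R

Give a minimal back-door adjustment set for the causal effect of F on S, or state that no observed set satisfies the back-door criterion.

desc(F)\{F}={S}; candidates ⊆ {A,H,R}.
∅: F⊥S given ∅ in G with F→· removed — back-door holds.

F→S: minimal back-door set ∅.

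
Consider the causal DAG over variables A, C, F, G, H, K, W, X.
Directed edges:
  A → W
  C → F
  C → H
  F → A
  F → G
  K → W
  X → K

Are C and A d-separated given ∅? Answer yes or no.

No — C and A are d-connected given ∅.

Bayes-Ball from C | ∅ reaches {A,F,G,H,W}.
A ∈ reach(C|∅) ⇒ C ⊥̸ A | ∅.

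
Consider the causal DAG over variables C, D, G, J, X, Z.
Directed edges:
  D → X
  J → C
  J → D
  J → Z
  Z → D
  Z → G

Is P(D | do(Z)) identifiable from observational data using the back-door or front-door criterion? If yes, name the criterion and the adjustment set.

desc(Z)\{Z}={D,G,X}; candidates ⊆ {C,J}.
size 0: {}; under {} Z still reaches {C,D,J,X} ∋ D.
{J}: Z⊥D given {J} in G with Z→· removed — back-door holds.
P(D|do(Z)) = Σ_{J} P(D|Z,J)·P(J).

P(D|do(Z)): backdoor, adjust for {J}.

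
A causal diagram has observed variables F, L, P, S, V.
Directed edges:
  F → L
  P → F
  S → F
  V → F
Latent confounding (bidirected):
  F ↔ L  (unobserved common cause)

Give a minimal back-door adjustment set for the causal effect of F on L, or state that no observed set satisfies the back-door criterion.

desc(F)\{F}={L}; candidates ⊆ {P,S,V}.
F↔L: latent back-door arc(s) into F.
size 0: {}; under {} F still reaches {L,P,S,V} ∋ L.
size 1: {P}, {S}, {V}; under {P} F still reaches {L,S,V} ∋ L.
size 2: {P,S}, {P,V}, {S,V}; under {P,S} F still reaches {L,V} ∋ L.
F↔L cannot be blocked by any observed set — no back-door set.

F→L: no observed back-door set.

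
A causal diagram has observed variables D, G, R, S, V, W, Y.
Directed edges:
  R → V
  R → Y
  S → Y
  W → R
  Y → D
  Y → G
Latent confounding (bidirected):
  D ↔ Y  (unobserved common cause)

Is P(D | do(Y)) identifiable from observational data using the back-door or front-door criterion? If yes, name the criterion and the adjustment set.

desc(Y)\{Y}={D,G}; candidates ⊆ {R,S,V,W}.
Y↔D: latent back-door arc(s) into Y.
size 0: {}; under {} Y still reaches {D,R,S,V,W} ∋ D.
size 1: {R}, {S}, {V} …(+1); under {R} Y still reaches {D,S} ∋ D.
size 2: {R,S}, {R,V}, {R,W} …(+3); under {R,S} Y still reaches {D} ∋ D.
Y↔D cannot be blocked by any observed set — no back-door set.
No mediator lies on a directed Y→…→D path.
Neither criterion identifies P(D|do(Y)) in this graph.

P(D|do(Y)): not identifiable (no BD/FD set).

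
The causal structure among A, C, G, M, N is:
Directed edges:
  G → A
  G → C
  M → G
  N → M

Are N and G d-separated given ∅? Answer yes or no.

Bayes-Ball from N | ∅ reaches {A,C,G,M}.
G ∈ reach(N|∅) ⇒ N ⊥̸ G | ∅.

No — N and G are d-connected given ∅.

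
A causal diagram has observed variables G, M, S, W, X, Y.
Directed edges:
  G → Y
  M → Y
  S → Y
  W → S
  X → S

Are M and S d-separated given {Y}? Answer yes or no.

No — M and S are d-connected given {Y}.

Bayes-Ball from M | {Y} reaches {G,S,W,X}.
S ∈ reach(M|{Y}) ⇒ M ⊥̸ S | {Y}.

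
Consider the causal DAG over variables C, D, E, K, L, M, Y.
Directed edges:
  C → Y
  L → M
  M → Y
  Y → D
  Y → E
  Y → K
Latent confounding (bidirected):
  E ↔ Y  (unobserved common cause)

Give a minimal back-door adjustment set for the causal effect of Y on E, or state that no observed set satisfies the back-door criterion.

desc(Y)\{Y}={D,E,K}; candidates ⊆ {C,L,M}.
Y↔E: latent back-door arc(s) into Y.
size 0: {}; under {} Y still reaches {C,E,L,M} ∋ E.
size 1: {C}, {L}, {M}; under {C} Y still reaches {E,L,M} ∋ E.
size 2: {C,L}, {C,M}, {L,M}; under {C,L} Y still reaches {E,M} ∋ E.
Y↔E cannot be blocked by any observed set — no back-door set.

Y→E: no observed back-door set.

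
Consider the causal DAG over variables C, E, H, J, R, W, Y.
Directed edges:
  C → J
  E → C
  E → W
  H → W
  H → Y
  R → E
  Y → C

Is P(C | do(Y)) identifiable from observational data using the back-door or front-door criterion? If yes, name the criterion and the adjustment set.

P(C|do(Y)): backdoor, adjust for ∅.

desc(Y)\{Y}={C,J}; candidates ⊆ {E,H,R,W}.
∅: Y⊥C given ∅ in G with Y→· removed — back-door holds.
P(C|do(Y)) = P(C|Y) — no adjustment needed.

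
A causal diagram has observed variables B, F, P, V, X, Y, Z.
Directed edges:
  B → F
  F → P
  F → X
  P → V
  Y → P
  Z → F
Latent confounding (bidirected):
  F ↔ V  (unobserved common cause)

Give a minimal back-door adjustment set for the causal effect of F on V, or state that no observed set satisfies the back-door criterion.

F→V: no observed back-door set.

desc(F)\{F}={P,V,X}; candidates ⊆ {B,Y,Z}.
F↔V: latent back-door arc(s) into F.
size 0: {}; under {} F still reaches {B,V,Z} ∋ V.
size 1: {B}, {Y}, {Z}; under {B} F still reaches {V,Z} ∋ V.
size 2: {B,Y}, {B,Z}, {Y,Z}; under {B,Y} F still reaches {V,Z} ∋ V.
F↔V cannot be blocked by any observed set — no back-door set.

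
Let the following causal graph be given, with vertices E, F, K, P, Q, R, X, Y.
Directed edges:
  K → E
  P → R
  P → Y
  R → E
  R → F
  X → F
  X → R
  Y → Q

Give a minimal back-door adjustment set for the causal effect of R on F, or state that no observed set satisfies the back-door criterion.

R→F: minimal back-door set {X}.

desc(R)\{R}={E,F}; candidates ⊆ {K,P,Q,X,Y}.
size 0: {}; under {} R still reaches {F,P,Q,X,Y} ∋ F.
{X}: R⊥F given {X} in G with R→· removed — back-door holds.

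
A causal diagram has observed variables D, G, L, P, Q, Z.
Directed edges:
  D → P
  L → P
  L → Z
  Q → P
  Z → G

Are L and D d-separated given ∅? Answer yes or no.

Bayes-Ball from L | ∅ reaches {G,P,Z}.
D ∉ reach(L|∅) ⇒ L ⊥ D | ∅.

Yes — L ⊥ D | ∅.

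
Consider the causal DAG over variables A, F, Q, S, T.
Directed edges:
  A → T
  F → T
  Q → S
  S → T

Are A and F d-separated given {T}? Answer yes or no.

Bayes-Ball from A | {T} reaches {F,Q,S}.
F ∈ reach(A|{T}) ⇒ A ⊥̸ F | {T}.

No — A and F are d-connected given {T}.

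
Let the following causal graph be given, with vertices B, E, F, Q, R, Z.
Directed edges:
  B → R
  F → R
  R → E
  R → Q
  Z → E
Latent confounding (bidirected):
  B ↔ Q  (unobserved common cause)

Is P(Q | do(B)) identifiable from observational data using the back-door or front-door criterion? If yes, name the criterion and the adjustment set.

P(Q|do(B)): frontdoor, adjust for {R}.

desc(B)\{B}={E,Q,R}; candidates ⊆ {F,Z}.
B↔Q: latent back-door arc(s) into B.
size 0: {}; under {} B still reaches {Q} ∋ Q.
size 1: {F}, {Z}; under {F} B still reaches {Q} ∋ Q.
size 2: {F,Z}; under {F,Z} B still reaches {Q} ∋ Q.
B↔Q cannot be blocked by any observed set — no back-door set.
{R}: (i) intercepts every directed B→Q path; (ii) no back-door B→{R}; (iii) {B} blocks every back-door {R}→Q. Front-door holds.
P(Q|do(B)) = Σ_{R} P(R|B) Σ_{B'} P(Q|R,B')P(B').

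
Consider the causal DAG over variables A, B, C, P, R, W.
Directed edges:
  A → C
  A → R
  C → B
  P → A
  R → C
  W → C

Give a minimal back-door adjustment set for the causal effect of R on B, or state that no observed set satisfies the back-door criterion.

R→B: minimal back-door set {A}.

desc(R)\{R}={B,C}; candidates ⊆ {A,P,W}.
size 0: {}; under {} R still reaches {A,B,C,P} ∋ B.
{A}: R⊥B given {A} in G with R→· removed — back-door holds.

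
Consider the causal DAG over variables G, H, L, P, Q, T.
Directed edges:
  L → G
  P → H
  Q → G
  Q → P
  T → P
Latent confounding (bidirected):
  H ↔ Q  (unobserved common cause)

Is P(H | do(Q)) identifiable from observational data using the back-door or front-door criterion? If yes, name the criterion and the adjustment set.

desc(Q)\{Q}={G,H,P}; candidates ⊆ {L,T}.
Q↔H: latent back-door arc(s) into Q.
size 0: {}; under {} Q still reaches {H} ∋ H.
size 1: {L}, {T}; under {L} Q still reaches {H} ∋ H.
size 2: {L,T}; under {L,T} Q still reaches {H} ∋ H.
Q↔H cannot be blocked by any observed set — no back-door set.
{P}: (i) intercepts every directed Q→H path; (ii) no back-door Q→{P}; (iii) {Q} blocks every back-door {P}→H. Front-door holds.
P(H|do(Q)) = Σ_{P} P(P|Q) Σ_{Q'} P(H|P,Q')P(Q').

P(H|do(Q)): frontdoor, adjust for {P}.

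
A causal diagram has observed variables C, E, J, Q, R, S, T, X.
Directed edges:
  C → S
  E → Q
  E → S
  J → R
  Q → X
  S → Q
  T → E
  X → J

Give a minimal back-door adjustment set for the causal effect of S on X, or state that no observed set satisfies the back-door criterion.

desc(S)\{S}={J,Q,R,X}; candidates ⊆ {C,E,T}.
size 0: {}; under {} S still reaches {C,E,J,Q,R,T,X} ∋ X.
{E}: S⊥X given {E} in G with S→· removed — back-door holds.

S→X: minimal back-door set {E}.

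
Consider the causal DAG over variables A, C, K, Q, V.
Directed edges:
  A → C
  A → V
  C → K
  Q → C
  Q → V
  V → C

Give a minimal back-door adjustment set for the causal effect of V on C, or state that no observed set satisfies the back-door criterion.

V→C: minimal back-door set {A, Q}.

desc(V)\{V}={C,K}; candidates ⊆ {A,Q}.
size 0: {}; under {} V still reaches {A,C,K,Q} ∋ C.
size 1: {A}, {Q}; under {A} V still reaches {C,K,Q} ∋ C.
{A,Q}: V⊥C given {A,Q} in G with V→· removed — back-door holds.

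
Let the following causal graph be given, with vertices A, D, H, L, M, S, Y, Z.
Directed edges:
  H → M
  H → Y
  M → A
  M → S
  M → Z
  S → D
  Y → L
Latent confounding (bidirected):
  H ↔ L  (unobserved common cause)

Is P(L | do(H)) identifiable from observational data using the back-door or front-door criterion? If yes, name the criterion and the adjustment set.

P(L|do(H)): frontdoor, adjust for {Y}.

desc(H)\{H}={A,D,L,M,S,Y,Z}; candidates ⊆ {—}.
H↔L: latent back-door arc(s) into H.
size 0: {}; under {} H still reaches {L} ∋ L.
H↔L cannot be blocked by any observed set — no back-door set.
{Y}: (i) intercepts every directed H→L path; (ii) no back-door H→{Y}; (iii) {H} blocks every back-door {Y}→L. Front-door holds.
P(L|do(H)) = Σ_{Y} P(Y|H) Σ_{H'} P(L|Y,H')P(H').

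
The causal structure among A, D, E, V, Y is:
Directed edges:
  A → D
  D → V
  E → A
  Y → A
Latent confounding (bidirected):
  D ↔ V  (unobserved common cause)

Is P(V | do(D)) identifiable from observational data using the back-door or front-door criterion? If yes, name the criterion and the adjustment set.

P(V|do(D)): not identifiable (no BD/FD set).

desc(D)\{D}={V}; candidates ⊆ {A,E,Y}.
D↔V: latent back-door arc(s) into D.
size 0: {}; under {} D still reaches {A,E,V,Y} ∋ V.
size 1: {A}, {E}, {Y}; under {A} D still reaches {V} ∋ V.
size 2: {A,E}, {A,Y}, {E,Y}; under {A,E} D still reaches {V} ∋ V.
D↔V cannot be blocked by any observed set — no back-door set.
No mediator lies on a directed D→…→V path.
Neither criterion identifies P(V|do(D)) in this graph.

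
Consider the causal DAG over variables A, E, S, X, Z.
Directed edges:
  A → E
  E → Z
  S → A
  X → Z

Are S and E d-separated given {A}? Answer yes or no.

Yes — S ⊥ E | {A}.

Bayes-Ball from S | {A} reaches ∅.
E ∉ reach(S|{A}) ⇒ S ⊥ E | {A}.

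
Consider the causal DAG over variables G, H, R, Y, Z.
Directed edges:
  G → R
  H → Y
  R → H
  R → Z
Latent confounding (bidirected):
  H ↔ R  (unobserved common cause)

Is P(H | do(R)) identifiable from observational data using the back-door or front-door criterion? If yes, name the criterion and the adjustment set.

P(H|do(R)): not identifiable (no BD/FD set).

desc(R)\{R}={H,Y,Z}; candidates ⊆ {G}.
R↔H: latent back-door arc(s) into R.
size 0: {}; under {} R still reaches {G,H,Y} ∋ H.
size 1: {G}; under {G} R still reaches {H,Y} ∋ H.
R↔H cannot be blocked by any observed set — no back-door set.
No mediator lies on a directed R→…→H path.
Neither criterion identifies P(H|do(R)) in this graph.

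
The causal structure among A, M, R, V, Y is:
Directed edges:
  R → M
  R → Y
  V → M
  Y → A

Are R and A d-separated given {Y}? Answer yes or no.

Yes — R ⊥ A | {Y}.

Bayes-Ball from R | {Y} reaches {M}.
A ∉ reach(R|{Y}) ⇒ R ⊥ A | {Y}.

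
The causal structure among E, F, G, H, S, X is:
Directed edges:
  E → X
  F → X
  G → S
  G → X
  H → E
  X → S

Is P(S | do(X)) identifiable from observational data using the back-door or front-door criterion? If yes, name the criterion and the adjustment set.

desc(X)\{X}={S}; candidates ⊆ {E,F,G,H}.
size 0: {}; under {} X still reaches {E,F,G,H,S} ∋ S.
{G}: X⊥S given {G} in G with X→· removed — back-door holds.
P(S|do(X)) = Σ_{G} P(S|X,G)·P(G).

P(S|do(X)): backdoor, adjust for {G}.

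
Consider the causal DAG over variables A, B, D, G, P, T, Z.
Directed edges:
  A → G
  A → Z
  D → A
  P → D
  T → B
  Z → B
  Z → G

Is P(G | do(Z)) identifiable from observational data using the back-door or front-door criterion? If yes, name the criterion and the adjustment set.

P(G|do(Z)): backdoor, adjust for {A}.

desc(Z)\{Z}={B,G}; candidates ⊆ {A,D,P,T}.
size 0: {}; under {} Z still reaches {A,D,G,P} ∋ G.
{A}: Z⊥G given {A} in G with Z→· removed — back-door holds.
P(G|do(Z)) = Σ_{A} P(G|Z,A)·P(A).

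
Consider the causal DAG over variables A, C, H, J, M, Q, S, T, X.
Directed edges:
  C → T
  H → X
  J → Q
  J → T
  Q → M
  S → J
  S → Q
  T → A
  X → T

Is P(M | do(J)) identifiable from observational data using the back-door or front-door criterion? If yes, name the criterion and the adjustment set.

P(M|do(J)): backdoor, adjust for {S}.

desc(J)\{J}={A,M,Q,T}; candidates ⊆ {C,H,S,X}.
size 0: {}; under {} J still reaches {M,Q,S} ∋ M.
{S}: J⊥M given {S} in G with J→· removed — back-door holds.
P(M|do(J)) = Σ_{S} P(M|J,S)·P(S).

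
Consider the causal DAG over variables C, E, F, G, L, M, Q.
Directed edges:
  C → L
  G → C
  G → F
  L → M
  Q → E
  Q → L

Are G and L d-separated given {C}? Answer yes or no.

Bayes-Ball from G | {C} reaches {F}.
L ∉ reach(G|{C}) ⇒ G ⊥ L | {C}.

Yes — G ⊥ L | {C}.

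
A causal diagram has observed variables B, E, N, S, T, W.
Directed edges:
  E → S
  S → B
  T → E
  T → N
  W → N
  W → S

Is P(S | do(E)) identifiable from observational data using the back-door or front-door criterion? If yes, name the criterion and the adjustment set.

desc(E)\{E}={B,S}; candidates ⊆ {N,T,W}.
∅: E⊥S given ∅ in G with E→· removed — back-door holds.
P(S|do(E)) = P(S|E) — no adjustment needed.

P(S|do(E)): backdoor, adjust for ∅.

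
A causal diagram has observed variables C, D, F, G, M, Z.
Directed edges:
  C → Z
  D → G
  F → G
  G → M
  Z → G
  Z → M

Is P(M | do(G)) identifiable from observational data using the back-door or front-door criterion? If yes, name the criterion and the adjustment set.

desc(G)\{G}={M}; candidates ⊆ {C,D,F,Z}.
size 0: {}; under {} G still reaches {C,D,F,M,Z} ∋ M.
{Z}: G⊥M given {Z} in G with G→· removed — back-door holds.
P(M|do(G)) = Σ_{Z} P(M|G,Z)·P(Z).

P(M|do(G)): backdoor, adjust for {Z}.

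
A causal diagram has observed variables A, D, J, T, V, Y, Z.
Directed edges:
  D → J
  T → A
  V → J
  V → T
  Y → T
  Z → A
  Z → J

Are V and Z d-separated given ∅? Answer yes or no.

Bayes-Ball from V | ∅ reaches {A,J,T}.
Z ∉ reach(V|∅) ⇒ V ⊥ Z | ∅.

Yes — V ⊥ Z | ∅.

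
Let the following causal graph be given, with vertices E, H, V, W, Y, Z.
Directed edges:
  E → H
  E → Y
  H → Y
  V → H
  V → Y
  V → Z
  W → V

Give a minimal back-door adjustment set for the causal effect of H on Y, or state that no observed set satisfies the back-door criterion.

desc(H)\{H}={Y}; candidates ⊆ {E,V,W,Z}.
size 0: {}; under {} H still reaches {E,V,W,Y,Z} ∋ Y.
size 1: {E}, {V}, {W} …(+1); under {E} H still reaches {V,W,Y,Z} ∋ Y.
{E,V}: H⊥Y given {E,V} in G with H→· removed — back-door holds.

H→Y: minimal back-door set {E, V}.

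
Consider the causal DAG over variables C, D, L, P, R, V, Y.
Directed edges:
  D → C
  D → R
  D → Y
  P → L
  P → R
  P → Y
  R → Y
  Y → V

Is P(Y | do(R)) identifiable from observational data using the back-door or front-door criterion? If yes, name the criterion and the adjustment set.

desc(R)\{R}={V,Y}; candidates ⊆ {C,D,L,P}.
size 0: {}; under {} R still reaches {C,D,L,P,V,Y} ∋ Y.
size 1: {C}, {D}, {L} …(+1); under {C} R still reaches {D,L,P,V,Y} ∋ Y.
{D,P}: R⊥Y given {D,P} in G with R→· removed — back-door holds.
P(Y|do(R)) = Σ_{D,P} P(Y|R,D,P)·P(D,P).

P(Y|do(R)): backdoor, adjust for {D, P}.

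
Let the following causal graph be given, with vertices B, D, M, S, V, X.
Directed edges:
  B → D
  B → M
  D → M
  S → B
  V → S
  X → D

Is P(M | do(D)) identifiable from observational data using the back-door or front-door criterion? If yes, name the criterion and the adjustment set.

P(M|do(D)): backdoor, adjust for {B}.

desc(D)\{D}={M}; candidates ⊆ {B,S,V,X}.
size 0: {}; under {} D still reaches {B,M,S,V,X} ∋ M.
{B}: D⊥M given {B} in G with D→· removed — back-door holds.
P(M|do(D)) = Σ_{B} P(M|D,B)·P(B).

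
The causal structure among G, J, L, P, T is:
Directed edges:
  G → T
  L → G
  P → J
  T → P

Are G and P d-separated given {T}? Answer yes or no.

Bayes-Ball from G | {T} reaches {L}.
P ∉ reach(G|{T}) ⇒ G ⊥ P | {T}.

Yes — G ⊥ P | {T}.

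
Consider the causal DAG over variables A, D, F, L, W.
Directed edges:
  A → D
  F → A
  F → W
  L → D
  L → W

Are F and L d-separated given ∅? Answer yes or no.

Bayes-Ball from F | ∅ reaches {A,D,W}.
L ∉ reach(F|∅) ⇒ F ⊥ L | ∅.

Yes — F ⊥ L | ∅.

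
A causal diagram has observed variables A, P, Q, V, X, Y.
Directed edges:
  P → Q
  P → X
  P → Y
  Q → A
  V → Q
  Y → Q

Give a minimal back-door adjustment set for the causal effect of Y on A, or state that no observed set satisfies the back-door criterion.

desc(Y)\{Y}={A,Q}; candidates ⊆ {P,V,X}.
size 0: {}; under {} Y still reaches {A,P,Q,X} ∋ A.
{P}: Y⊥A given {P} in G with Y→· removed — back-door holds.

Y→A: minimal back-door set {P}.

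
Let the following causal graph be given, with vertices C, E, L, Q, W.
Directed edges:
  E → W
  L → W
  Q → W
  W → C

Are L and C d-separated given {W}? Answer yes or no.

Bayes-Ball from L | {W} reaches {E,Q}.
C ∉ reach(L|{W}) ⇒ L ⊥ C | {W}.

Yes — L ⊥ C | {W}.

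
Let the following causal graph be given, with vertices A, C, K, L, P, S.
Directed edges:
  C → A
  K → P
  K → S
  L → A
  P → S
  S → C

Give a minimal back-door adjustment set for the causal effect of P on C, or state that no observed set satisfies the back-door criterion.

desc(P)\{P}={A,C,S}; candidates ⊆ {K,L}.
size 0: {}; under {} P still reaches {A,C,K,S} ∋ C.
{K}: P⊥C given {K} in G with P→· removed — back-door holds.

P→C: minimal back-door set {K}.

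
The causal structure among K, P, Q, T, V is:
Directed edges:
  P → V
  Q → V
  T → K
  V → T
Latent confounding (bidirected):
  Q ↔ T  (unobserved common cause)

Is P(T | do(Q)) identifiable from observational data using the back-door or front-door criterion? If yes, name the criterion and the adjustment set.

desc(Q)\{Q}={K,T,V}; candidates ⊆ {P}.
Q↔T: latent back-door arc(s) into Q.
size 0: {}; under {} Q still reaches {K,T} ∋ T.
size 1: {P}; under {P} Q still reaches {K,T} ∋ T.
Q↔T cannot be blocked by any observed set — no back-door set.
{V}: (i) intercepts every directed Q→T path; (ii) no back-door Q→{V}; (iii) {Q} blocks every back-door {V}→T. Front-door holds.
P(T|do(Q)) = Σ_{V} P(V|Q) Σ_{Q'} P(T|V,Q')P(Q').

P(T|do(Q)): frontdoor, adjust for {V}.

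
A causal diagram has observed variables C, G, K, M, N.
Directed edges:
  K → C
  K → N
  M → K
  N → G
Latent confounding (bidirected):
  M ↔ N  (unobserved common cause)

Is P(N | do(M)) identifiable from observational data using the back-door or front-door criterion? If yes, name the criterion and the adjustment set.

desc(M)\{M}={C,G,K,N}; candidates ⊆ {—}.
M↔N: latent back-door arc(s) into M.
size 0: {}; under {} M still reaches {G,N} ∋ N.
M↔N cannot be blocked by any observed set — no back-door set.
{K}: (i) intercepts every directed M→N path; (ii) no back-door M→{K}; (iii) {M} blocks every back-door {K}→N. Front-door holds.
P(N|do(M)) = Σ_{K} P(K|M) Σ_{M'} P(N|K,M')P(M').

P(N|do(M)): frontdoor, adjust for {K}.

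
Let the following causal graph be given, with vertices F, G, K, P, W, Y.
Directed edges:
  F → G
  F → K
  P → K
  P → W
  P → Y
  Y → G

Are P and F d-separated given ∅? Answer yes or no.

Bayes-Ball from P | ∅ reaches {G,K,W,Y}.
F ∉ reach(P|∅) ⇒ P ⊥ F | ∅.

Yes — P ⊥ F | ∅.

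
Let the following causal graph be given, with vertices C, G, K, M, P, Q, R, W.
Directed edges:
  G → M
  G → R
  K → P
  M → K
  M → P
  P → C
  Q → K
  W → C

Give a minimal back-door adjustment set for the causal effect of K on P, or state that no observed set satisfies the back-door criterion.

K→P: minimal back-door set {M}.

desc(K)\{K}={C,P}; candidates ⊆ {G,M,Q,R,W}.
size 0: {}; under {} K still reaches {C,G,M,P,Q,R} ∋ P.
{M}: K⊥P given {M} in G with K→· removed — back-door holds.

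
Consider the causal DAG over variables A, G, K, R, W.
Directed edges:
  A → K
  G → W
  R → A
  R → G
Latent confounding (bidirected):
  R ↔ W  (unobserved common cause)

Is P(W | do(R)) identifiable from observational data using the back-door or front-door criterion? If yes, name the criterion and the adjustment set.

desc(R)\{R}={A,G,K,W}; candidates ⊆ {—}.
R↔W: latent back-door arc(s) into R.
size 0: {}; under {} R still reaches {W} ∋ W.
R↔W cannot be blocked by any observed set — no back-door set.
{G}: (i) intercepts every directed R→W path; (ii) no back-door R→{G}; (iii) {R} blocks every back-door {G}→W. Front-door holds.
P(W|do(R)) = Σ_{G} P(G|R) Σ_{R'} P(W|G,R')P(R').

P(W|do(R)): frontdoor, adjust for {G}.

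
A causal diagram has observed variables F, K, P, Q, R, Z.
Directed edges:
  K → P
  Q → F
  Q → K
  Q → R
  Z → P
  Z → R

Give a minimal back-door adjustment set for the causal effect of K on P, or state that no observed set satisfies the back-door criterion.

desc(K)\{K}={P}; candidates ⊆ {F,Q,R,Z}.
∅: K⊥P given ∅ in G with K→· removed — back-door holds.

K→P: minimal back-door set ∅.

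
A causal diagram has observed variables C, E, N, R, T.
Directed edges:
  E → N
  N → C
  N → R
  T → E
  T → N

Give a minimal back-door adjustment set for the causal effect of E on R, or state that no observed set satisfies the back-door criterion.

desc(E)\{E}={C,N,R}; candidates ⊆ {T}.
size 0: {}; under {} E still reaches {C,N,R,T} ∋ R.
{T}: E⊥R given {T} in G with E→· removed — back-door holds.

E→R: minimal back-door set {T}.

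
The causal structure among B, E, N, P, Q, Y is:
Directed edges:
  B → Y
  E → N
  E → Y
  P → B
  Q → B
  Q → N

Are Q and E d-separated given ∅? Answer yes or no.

Yes — Q ⊥ E | ∅.

Bayes-Ball from Q | ∅ reaches {B,N,Y}.
E ∉ reach(Q|∅) ⇒ Q ⊥ E | ∅.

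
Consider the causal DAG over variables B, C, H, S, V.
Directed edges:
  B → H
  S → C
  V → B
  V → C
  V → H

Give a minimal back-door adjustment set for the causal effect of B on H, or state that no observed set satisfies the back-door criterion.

B→H: minimal back-door set {V}.

desc(B)\{B}={H}; candidates ⊆ {C,S,V}.
size 0: {}; under {} B still reaches {C,H,V} ∋ H.
{V}: B⊥H given {V} in G with B→· removed — back-door holds.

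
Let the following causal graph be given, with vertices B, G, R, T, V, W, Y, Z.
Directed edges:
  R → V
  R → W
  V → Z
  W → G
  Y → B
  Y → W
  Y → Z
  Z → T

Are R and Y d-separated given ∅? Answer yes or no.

Bayes-Ball from R | ∅ reaches {G,T,V,W,Z}.
Y ∉ reach(R|∅) ⇒ R ⊥ Y | ∅.

Yes — R ⊥ Y | ∅.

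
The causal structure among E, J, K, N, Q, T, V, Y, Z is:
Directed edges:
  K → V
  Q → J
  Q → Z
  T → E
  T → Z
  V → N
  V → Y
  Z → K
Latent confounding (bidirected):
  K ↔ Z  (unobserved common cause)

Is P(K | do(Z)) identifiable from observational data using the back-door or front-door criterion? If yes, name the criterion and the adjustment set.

desc(Z)\{Z}={K,N,V,Y}; candidates ⊆ {E,J,Q,T}.
Z↔K: latent back-door arc(s) into Z.
size 0: {}; under {} Z still reaches {E,J,K,N,Q,T,V,Y} ∋ K.
size 1: {E}, {J}, {Q} …(+1); under {E} Z still reaches {J,K,N,Q,T,V,Y} ∋ K.
size 2: {E,J}, {E,Q}, {E,T} …(+3); under {E,J} Z still reaches {K,N,Q,T,V,Y} ∋ K.
Z↔K cannot be blocked by any observed set — no back-door set.
No mediator lies on a directed Z→…→K path.
Neither criterion identifies P(K|do(Z)) in this graph.

P(K|do(Z)): not identifiable (no BD/FD set).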